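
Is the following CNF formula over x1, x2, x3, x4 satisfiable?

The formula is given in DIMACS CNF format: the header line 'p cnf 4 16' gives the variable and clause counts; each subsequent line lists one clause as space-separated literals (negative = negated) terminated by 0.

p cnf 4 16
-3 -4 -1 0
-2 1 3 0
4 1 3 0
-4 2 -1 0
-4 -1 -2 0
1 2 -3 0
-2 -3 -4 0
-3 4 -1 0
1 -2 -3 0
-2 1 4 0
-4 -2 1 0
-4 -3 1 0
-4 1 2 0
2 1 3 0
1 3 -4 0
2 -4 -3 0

Yes, satisfiable

Branch on x3: set x3 = False.
Branch on x2: set x2 = True.
Unit clause (x1) forces x1 = True.
Unit clause (¬x4) forces x4 = False.
Every clause now holds.
A satisfying assignment: x1=True, x2=True, x3=False, x4=False.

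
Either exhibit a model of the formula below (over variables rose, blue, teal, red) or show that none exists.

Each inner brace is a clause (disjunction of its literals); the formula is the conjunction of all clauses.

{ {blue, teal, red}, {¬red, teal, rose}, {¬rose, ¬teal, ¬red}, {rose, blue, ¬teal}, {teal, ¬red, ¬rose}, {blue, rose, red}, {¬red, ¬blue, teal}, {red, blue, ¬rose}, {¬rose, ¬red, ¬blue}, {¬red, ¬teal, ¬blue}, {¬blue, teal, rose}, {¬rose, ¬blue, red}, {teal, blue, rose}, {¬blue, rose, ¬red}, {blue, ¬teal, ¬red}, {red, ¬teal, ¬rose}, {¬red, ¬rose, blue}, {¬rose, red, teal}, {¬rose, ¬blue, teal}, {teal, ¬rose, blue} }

Try blue = True.
Try red = False.
(¬rose) alone gives rose = False.
(teal) alone gives teal = True.
All clauses are satisfied.

rose ↦ False,  blue ↦ True,  teal ↦ True,  red ↦ False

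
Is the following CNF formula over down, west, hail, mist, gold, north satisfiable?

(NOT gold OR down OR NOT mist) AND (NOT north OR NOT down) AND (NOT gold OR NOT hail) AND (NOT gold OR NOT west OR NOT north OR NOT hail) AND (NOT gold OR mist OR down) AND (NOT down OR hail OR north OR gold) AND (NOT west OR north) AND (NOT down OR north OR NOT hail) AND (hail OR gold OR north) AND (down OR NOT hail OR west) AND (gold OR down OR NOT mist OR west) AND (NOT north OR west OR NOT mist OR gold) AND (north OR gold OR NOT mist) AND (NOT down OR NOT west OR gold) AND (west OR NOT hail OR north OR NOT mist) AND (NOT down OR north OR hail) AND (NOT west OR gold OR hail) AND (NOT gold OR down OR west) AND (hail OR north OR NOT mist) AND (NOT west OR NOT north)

Yes, satisfiable

Branch on north: set north = true.
The clause (NOT down) is unit, so down = false.
The clause (NOT west) is unit, so west = false.
The clause (NOT hail) is unit, so hail = false.
The clause (NOT gold) is unit, so gold = false.
The clause (NOT mist) is unit, so mist = false.
Every clause now holds.
A satisfying assignment: down=false, west=false, hail=false, mist=false, gold=false, north=true.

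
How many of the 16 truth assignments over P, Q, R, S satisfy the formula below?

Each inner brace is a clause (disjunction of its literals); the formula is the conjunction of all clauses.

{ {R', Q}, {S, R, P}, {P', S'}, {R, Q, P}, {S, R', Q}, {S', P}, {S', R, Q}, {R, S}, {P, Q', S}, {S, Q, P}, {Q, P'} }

There are 2^4 = 16 truth assignments over (P, Q, R, S).
Check each against the 11 clauses (columns in the order P, Q, R, S):
  F F F F  ✗ fails (S + R + P)
  F F F T  ✗ fails (R + Q + P)
  F F T F  ✗ fails (R' + Q)
  F F T T  ✗ fails (R' + Q)
  F T F F  ✗ fails (S + R + P)
  F T F T  ✗ fails (S' + P)
  F T T F  ✗ fails (P + Q' + S)
  F T T T  ✗ fails (S' + P)
  T F F F  ✗ fails (R + S)
  T F F T  ✗ fails (P' + S')
  T F T F  ✗ fails (R' + Q)
  T F T T  ✗ fails (R' + Q)
  T T F F  ✗ fails (R + S)
  T T F T  ✗ fails (P' + S')
  T T T F  ✓ satisfies all
  T T T T  ✗ fails (P' + S')
1 of the 16 rows is a model.

1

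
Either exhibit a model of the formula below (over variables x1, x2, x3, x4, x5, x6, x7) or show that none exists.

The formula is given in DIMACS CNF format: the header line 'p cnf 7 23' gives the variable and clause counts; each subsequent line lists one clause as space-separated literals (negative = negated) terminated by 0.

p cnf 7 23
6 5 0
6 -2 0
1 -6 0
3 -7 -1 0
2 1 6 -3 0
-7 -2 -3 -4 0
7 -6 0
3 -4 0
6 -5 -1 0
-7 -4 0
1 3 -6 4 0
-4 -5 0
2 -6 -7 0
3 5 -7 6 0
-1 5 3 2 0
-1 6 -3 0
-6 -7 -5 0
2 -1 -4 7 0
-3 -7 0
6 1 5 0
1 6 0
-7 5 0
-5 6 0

UNSATISFIABLE

Try x6 = True.
(x1) alone gives x1 = True.
(x7) alone gives x7 = True.
(x3) alone gives x3 = True.
That conflicts with the unit clause (¬x3).
So x6 must be the other value — set x6 = False.
(x5) alone gives x5 = True.
That conflicts with the unit clause (¬x5).
Either choice for x6 ends in contradiction.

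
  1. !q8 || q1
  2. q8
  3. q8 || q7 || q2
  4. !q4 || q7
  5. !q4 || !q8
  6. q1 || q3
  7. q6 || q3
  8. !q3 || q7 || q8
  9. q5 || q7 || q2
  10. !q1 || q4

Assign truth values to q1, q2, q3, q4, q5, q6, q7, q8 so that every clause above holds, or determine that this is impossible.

The clause (q8) is unit, so q8 = true.
The clause (q1) is unit, so q1 = true.
The clause (!q4) is unit, so q4 = false.
That conflicts with the unit clause (q4).

UNSATISFIABLE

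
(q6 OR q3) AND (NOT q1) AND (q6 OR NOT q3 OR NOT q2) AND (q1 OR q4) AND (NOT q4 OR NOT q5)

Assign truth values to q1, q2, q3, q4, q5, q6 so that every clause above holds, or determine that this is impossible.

q1=false; q2=true; q3=false; q4=true; q5=false; q6=true

Unit clause (NOT q1) forces q1 = false.
Unit clause (q4) forces q4 = true.
Unit clause (NOT q5) forces q5 = false.
Case q6 = true:
No clause remains; q2, q3 are free.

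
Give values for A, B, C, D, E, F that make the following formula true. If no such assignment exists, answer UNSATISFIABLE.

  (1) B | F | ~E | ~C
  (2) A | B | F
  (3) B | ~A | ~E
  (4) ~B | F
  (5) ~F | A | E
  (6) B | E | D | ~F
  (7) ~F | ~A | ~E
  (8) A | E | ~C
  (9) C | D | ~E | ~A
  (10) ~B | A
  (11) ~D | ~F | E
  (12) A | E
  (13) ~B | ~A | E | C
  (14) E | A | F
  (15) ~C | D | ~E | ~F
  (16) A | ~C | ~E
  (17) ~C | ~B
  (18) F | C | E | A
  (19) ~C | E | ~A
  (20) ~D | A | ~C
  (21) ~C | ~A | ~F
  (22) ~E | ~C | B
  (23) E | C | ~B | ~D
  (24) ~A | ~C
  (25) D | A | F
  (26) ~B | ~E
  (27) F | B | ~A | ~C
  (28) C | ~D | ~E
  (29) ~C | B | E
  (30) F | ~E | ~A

A: 1; B: 0; C: 0; D: 0; E: 0; F: 0

Case B = 0:
Case A = 1:
(~E) alone gives E = 0.
(~C) alone gives C = 0.
Case D = 0:
(~F) alone gives F = 0.
Every clause now holds.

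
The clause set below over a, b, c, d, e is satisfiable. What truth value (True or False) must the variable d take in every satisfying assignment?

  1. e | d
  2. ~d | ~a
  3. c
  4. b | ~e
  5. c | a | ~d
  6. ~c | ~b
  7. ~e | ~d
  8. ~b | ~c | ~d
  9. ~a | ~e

Suppose d = 0.
The clause (e) is unit, so e = 1.
The clause (c) is unit, so c = 1.
The clause (b) is unit, so b = 1.
That conflicts with the unit clause (~b).
So every satisfying assignment has d = True.

True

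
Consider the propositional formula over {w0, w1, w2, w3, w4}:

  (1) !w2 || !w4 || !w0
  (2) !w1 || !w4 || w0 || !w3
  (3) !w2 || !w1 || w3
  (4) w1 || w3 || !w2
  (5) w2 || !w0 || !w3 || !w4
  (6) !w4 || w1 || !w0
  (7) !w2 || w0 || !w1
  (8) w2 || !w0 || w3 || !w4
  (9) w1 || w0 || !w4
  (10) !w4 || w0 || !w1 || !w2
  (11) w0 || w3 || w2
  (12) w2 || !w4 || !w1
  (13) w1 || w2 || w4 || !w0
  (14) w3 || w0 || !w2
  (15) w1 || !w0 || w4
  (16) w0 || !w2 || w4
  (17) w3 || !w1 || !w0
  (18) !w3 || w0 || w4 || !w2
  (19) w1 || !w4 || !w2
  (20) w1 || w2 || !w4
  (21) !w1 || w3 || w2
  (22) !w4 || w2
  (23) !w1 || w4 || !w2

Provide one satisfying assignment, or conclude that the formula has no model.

Try w4 = false.
Try w1 = false.
From the singleton clause (!w0), w0 = false.
From the singleton clause (!w2), w2 = false.
From the singleton clause (w3), w3 = true.
All clauses are satisfied.

w0 ↦ false,  w1 ↦ false,  w2 ↦ false,  w3 ↦ true,  w4 ↦ false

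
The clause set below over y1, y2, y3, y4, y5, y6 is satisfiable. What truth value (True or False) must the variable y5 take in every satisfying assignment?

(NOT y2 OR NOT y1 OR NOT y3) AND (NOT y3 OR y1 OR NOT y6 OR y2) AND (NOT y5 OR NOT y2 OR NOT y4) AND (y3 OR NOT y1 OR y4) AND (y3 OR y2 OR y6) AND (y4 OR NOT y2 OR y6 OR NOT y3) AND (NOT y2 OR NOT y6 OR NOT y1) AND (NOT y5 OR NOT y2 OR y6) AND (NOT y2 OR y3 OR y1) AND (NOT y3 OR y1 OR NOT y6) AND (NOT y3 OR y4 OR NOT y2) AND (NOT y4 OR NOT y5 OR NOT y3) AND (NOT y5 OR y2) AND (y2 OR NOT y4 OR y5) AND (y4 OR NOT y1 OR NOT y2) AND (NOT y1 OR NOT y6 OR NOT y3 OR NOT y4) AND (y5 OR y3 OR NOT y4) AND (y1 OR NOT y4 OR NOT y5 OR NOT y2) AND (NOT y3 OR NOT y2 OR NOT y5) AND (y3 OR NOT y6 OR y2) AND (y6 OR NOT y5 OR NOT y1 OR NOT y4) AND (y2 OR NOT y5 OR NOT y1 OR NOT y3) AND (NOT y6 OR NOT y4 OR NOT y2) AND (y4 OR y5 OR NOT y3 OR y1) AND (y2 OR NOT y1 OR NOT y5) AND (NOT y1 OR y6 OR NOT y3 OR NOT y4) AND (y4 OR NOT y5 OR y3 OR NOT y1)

False

Suppose y5 = true.
(y2) alone gives y2 = true.
(NOT y4) alone gives y4 = false.
(y6) alone gives y6 = true.
(NOT y1) alone gives y1 = false.
(y3) alone gives y3 = true.
That conflicts with the unit clause (NOT y3).
So every satisfying assignment has y5 = False.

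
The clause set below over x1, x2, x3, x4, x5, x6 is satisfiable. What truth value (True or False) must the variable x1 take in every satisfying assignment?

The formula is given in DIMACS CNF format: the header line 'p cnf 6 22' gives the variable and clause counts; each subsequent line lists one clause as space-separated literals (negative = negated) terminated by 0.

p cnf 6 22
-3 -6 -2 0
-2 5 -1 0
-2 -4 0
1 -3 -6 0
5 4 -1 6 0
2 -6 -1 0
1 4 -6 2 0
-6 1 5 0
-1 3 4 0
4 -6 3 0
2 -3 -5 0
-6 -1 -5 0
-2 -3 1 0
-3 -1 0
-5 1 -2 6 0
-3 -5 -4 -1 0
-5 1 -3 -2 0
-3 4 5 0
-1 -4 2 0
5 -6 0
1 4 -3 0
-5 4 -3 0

False

Suppose x1 = True.
Unit clause (¬x3) forces x3 = False.
Unit clause (x4) forces x4 = True.
Unit clause (¬x2) forces x2 = False.
But (x2) is also a unit clause — contradiction.
So every satisfying assignment has x1 = False.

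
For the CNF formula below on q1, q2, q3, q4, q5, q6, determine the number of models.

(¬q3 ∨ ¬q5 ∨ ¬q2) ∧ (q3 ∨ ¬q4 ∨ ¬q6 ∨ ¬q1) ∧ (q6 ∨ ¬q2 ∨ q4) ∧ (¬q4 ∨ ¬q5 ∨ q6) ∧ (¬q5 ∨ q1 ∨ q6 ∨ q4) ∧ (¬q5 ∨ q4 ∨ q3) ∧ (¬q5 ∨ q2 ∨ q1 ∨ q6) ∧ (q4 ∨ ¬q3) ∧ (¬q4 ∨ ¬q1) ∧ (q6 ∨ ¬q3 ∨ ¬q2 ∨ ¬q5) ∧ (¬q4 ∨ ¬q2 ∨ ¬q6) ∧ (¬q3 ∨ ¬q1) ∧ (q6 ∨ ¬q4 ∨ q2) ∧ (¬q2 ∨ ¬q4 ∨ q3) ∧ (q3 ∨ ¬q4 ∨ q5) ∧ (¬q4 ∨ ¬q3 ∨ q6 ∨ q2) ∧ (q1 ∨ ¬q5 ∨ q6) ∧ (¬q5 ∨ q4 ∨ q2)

There are 2^6 = 64 truth assignments over (q1, q2, q3, q4, q5, q6).
Split on q5. With q5 = True, the clauses containing q5 are satisfied and ¬q5 drops from the rest; 2 of the 2^5 = 32 assignments to the other variables satisfy what remains.
With q5 = False, by the same count on the reduced clause set, 8 assignments work.
(One model: q1=F, q2=F, q3=F, q4=F, q5=F, q6=F.)
Total: 2 + 8 = 10.

10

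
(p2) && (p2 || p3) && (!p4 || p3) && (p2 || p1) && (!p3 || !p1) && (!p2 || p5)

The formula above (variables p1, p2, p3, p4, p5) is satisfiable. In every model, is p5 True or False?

True

Suppose p5 = false.
Unit clause (p2) forces p2 = true.
But (!p2) is also a unit clause — contradiction.
So every satisfying assignment has p5 = True.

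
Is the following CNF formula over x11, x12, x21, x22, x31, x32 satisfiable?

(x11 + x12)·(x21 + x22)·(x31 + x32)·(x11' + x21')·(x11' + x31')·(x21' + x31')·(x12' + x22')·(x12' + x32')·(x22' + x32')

Unsatisfiable

Case x11 = 1:
The clause (x21') is unit, so x21 = 0.
The clause (x22) is unit, so x22 = 1.
The clause (x31') is unit, so x31 = 0.
The clause (x32) is unit, so x32 = 1.
Now (x32') is unsatisfied and unit — conflict.
That branch fails; take x11 = 0 instead.
The clause (x12) is unit, so x12 = 1.
The clause (x22') is unit, so x22 = 0.
The clause (x21) is unit, so x21 = 1.
The clause (x31') is unit, so x31 = 0.
The clause (x32) is unit, so x32 = 1.
Now (x32') is unsatisfied and unit — conflict.
Either choice for x11 ends in contradiction.
No assignment satisfies every clause.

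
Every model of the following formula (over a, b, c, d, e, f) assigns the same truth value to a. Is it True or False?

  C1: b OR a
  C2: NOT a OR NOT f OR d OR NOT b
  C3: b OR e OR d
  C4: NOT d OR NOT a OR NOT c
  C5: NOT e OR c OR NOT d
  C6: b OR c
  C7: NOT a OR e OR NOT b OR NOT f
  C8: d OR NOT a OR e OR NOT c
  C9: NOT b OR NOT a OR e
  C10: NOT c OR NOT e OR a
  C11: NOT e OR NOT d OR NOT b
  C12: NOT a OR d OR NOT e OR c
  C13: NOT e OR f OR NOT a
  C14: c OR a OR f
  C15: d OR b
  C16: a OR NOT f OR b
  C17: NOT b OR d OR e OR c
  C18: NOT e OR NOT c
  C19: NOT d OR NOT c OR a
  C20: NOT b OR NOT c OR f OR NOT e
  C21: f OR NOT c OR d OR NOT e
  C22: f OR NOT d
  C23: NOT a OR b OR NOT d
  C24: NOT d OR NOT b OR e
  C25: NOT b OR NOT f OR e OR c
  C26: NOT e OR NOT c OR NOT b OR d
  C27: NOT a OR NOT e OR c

False

Suppose a = true.
Branch on d: set d = false.
(b) alone gives b = true.
(NOT f) alone gives f = false.
(e) alone gives e = true.
That conflicts with the unit clause (NOT e).
That branch fails; take d = true instead.
(NOT c) alone gives c = false.
(NOT e) alone gives e = false.
(b) alone gives b = true.
That conflicts with the unit clause (NOT b).
Either choice for d ends in contradiction.
So every satisfying assignment has a = False.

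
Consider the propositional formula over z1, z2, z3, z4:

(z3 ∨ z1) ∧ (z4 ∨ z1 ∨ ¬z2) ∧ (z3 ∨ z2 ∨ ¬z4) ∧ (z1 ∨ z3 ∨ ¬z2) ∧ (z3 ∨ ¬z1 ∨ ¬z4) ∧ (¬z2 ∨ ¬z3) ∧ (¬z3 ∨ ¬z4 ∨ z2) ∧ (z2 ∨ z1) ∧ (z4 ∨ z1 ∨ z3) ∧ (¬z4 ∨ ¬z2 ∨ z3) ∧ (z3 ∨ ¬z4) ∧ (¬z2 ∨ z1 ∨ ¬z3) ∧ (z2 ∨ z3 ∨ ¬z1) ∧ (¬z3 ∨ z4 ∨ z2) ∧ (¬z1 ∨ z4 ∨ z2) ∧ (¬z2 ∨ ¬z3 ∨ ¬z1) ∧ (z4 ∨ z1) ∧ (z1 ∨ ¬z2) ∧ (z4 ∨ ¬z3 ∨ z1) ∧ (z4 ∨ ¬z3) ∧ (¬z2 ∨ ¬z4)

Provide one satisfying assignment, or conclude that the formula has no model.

z1=True,  z2=True,  z3=False,  z4=False

Branch on z3: set z3 = False.
The clause (z1) is unit, so z1 = True.
The clause (¬z4) is unit, so z4 = False.
The clause (z2) is unit, so z2 = True.
Every clause now holds.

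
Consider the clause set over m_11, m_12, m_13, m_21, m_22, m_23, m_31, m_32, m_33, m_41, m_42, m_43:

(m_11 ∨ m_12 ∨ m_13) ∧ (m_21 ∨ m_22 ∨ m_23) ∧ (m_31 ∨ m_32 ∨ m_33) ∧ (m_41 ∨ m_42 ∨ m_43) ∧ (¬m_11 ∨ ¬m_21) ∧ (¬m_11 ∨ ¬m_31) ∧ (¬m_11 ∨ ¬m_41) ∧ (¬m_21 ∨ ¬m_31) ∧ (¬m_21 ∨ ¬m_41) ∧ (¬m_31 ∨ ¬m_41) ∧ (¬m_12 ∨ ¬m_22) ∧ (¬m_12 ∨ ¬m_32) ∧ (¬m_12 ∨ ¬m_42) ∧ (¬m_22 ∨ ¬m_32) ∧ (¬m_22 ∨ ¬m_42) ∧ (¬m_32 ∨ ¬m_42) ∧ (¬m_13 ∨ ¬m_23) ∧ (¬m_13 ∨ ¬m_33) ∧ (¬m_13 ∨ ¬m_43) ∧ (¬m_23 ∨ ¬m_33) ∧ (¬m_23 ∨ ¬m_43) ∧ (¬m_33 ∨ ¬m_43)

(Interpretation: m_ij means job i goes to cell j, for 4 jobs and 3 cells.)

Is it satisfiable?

Try m_11 = False.
Try m_12 = True.
From the singleton clause (¬m_22), m_22 = False.
From the singleton clause (¬m_32), m_32 = False.
From the singleton clause (¬m_42), m_42 = False.
Try m_21 = True.
From the singleton clause (¬m_31), m_31 = False.
From the singleton clause (m_33), m_33 = True.
From the singleton clause (¬m_41), m_41 = False.
From the singleton clause (m_43), m_43 = True.
That conflicts with the unit clause (¬m_43).
Undo m_21 and try m_21 = False.
From the singleton clause (m_23), m_23 = True.
From the singleton clause (¬m_13), m_13 = False.
From the singleton clause (¬m_33), m_33 = False.
From the singleton clause (m_31), m_31 = True.
From the singleton clause (¬m_41), m_41 = False.
From the singleton clause (m_43), m_43 = True.
That conflicts with the unit clause (¬m_43).
Either choice for m_21 ends in contradiction.
Undo m_12 and try m_12 = False.
From the singleton clause (m_13), m_13 = True.
From the singleton clause (¬m_23), m_23 = False.
From the singleton clause (¬m_33), m_33 = False.
From the singleton clause (¬m_43), m_43 = False.
Try m_21 = True.
From the singleton clause (¬m_31), m_31 = False.
From the singleton clause (m_32), m_32 = True.
From the singleton clause (¬m_41), m_41 = False.
From the singleton clause (m_42), m_42 = True.
That conflicts with the unit clause (¬m_42).
Undo m_21 and try m_21 = False.
From the singleton clause (m_22), m_22 = True.
From the singleton clause (¬m_32), m_32 = False.
From the singleton clause (m_31), m_31 = True.
From the singleton clause (¬m_41), m_41 = False.
From the singleton clause (m_42), m_42 = True.
That conflicts with the unit clause (¬m_42).
Either choice for m_21 ends in contradiction.
Either choice for m_12 ends in contradiction.
Undo m_11 and try m_11 = True.
From the singleton clause (¬m_21), m_21 = False.
From the singleton clause (¬m_31), m_31 = False.
From the singleton clause (¬m_41), m_41 = False.
Try m_22 = True.
From the singleton clause (¬m_12), m_12 = False.
From the singleton clause (¬m_32), m_32 = False.
From the singleton clause (m_33), m_33 = True.
From the singleton clause (¬m_42), m_42 = False.
From the singleton clause (m_43), m_43 = True.
That conflicts with the unit clause (¬m_43).
Undo m_22 and try m_22 = False.
From the singleton clause (m_23), m_23 = True.
From the singleton clause (¬m_13), m_13 = False.
From the singleton clause (¬m_33), m_33 = False.
From the singleton clause (m_32), m_32 = True.
From the singleton clause (¬m_12), m_12 = False.
From the singleton clause (¬m_42), m_42 = False.
From the singleton clause (m_43), m_43 = True.
That conflicts with the unit clause (¬m_43).
Either choice for m_22 ends in contradiction.
Either choice for m_11 ends in contradiction.
No assignment satisfies every clause.

No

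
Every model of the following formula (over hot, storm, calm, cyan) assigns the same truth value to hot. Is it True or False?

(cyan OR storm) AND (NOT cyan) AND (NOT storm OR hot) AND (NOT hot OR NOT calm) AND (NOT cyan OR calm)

Suppose hot = false.
The clause (NOT cyan) is unit, so cyan = false.
The clause (storm) is unit, so storm = true.
But (NOT storm) is also a unit clause — contradiction.
So every satisfying assignment has hot = True.

True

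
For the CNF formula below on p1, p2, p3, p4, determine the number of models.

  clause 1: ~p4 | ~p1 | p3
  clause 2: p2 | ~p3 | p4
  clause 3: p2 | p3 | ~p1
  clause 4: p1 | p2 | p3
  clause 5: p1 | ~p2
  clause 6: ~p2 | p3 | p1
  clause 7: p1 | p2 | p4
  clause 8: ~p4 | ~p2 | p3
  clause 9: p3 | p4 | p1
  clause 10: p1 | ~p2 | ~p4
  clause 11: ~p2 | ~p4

There are 2^4 = 16 truth assignments over (p1, p2, p3, p4).
Check each against the 11 clauses (columns in the order p1, p2, p3, p4):
  F F F F  ✗ fails (p1 | p2 | p3)
  F F F T  ✗ fails (p1 | p2 | p3)
  F F T F  ✗ fails (p2 | ~p3 | p4)
  F F T T  ✓ satisfies all
  F T F F  ✗ fails (p1 | ~p2)
  F T F T  ✗ fails (p1 | ~p2)
  F T T F  ✗ fails (p1 | ~p2)
  F T T T  ✗ fails (p1 | ~p2)
  T F F F  ✗ fails (p2 | p3 | ~p1)
  T F F T  ✗ fails (~p4 | ~p1 | p3)
  T F T F  ✗ fails (p2 | ~p3 | p4)
  T F T T  ✓ satisfies all
  T T F F  ✓ satisfies all
  T T F T  ✗ fails (~p4 | ~p1 | p3)
  T T T F  ✓ satisfies all
  T T T T  ✗ fails (~p2 | ~p4)
4 of the 16 rows are models.

4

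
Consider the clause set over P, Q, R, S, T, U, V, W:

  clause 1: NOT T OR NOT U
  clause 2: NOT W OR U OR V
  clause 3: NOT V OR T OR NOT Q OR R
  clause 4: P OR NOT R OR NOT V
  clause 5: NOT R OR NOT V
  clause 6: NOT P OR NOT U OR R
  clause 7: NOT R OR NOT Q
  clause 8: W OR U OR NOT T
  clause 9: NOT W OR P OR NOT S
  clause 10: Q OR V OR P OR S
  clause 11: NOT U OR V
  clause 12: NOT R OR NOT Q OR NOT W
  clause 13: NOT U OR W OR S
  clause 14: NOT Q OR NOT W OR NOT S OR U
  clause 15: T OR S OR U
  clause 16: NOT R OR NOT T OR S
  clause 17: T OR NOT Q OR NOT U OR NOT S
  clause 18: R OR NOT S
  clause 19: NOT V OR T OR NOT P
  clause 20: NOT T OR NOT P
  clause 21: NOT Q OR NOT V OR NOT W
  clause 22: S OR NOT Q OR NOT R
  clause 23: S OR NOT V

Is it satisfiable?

Try T = false.
Try R = true.
Unit clause (NOT V) forces V = false.
Unit clause (NOT Q) forces Q = false.
Unit clause (NOT U) forces U = false.
Unit clause (NOT W) forces W = false.
Unit clause (S) forces S = true.
No clause remains; P is free.
A satisfying assignment: P ↦ true; Q ↦ false; R ↦ true; S ↦ true; T ↦ false; U ↦ false; V ↦ false; W ↦ false.

Yes, satisfiable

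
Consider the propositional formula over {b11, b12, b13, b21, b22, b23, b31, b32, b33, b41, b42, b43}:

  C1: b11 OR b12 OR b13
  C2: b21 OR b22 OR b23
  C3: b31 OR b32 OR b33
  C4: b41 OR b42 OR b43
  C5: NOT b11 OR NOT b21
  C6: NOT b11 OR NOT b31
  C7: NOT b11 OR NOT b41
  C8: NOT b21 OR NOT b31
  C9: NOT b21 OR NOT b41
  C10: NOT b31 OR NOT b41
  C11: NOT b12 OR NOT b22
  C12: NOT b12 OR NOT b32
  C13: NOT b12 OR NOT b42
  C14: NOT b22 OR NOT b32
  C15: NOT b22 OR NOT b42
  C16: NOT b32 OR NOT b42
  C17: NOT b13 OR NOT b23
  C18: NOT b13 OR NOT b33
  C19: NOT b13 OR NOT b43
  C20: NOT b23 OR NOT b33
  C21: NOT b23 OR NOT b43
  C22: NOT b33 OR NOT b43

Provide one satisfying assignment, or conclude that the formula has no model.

UNSATISFIABLE

Suppose b11 = false.
Suppose b12 = true.
Unit clause (NOT b22) forces b22 = false.
Unit clause (NOT b32) forces b32 = false.
Unit clause (NOT b42) forces b42 = false.
Suppose b21 = true.
Unit clause (NOT b31) forces b31 = false.
Unit clause (b33) forces b33 = true.
Unit clause (NOT b41) forces b41 = false.
Unit clause (b43) forces b43 = true.
But (NOT b43) is also a unit clause — contradiction.
That branch fails; take b21 = false instead.
Unit clause (b23) forces b23 = true.
Unit clause (NOT b13) forces b13 = false.
Unit clause (NOT b33) forces b33 = false.
Unit clause (b31) forces b31 = true.
Unit clause (NOT b41) forces b41 = false.
Unit clause (b43) forces b43 = true.
But (NOT b43) is also a unit clause — contradiction.
Both values of b21 lead to a conflict.
That branch fails; take b12 = false instead.
Unit clause (b13) forces b13 = true.
Unit clause (NOT b23) forces b23 = false.
Unit clause (NOT b33) forces b33 = false.
Unit clause (NOT b43) forces b43 = false.
Suppose b21 = true.
Unit clause (NOT b31) forces b31 = false.
Unit clause (b32) forces b32 = true.
Unit clause (NOT b41) forces b41 = false.
Unit clause (b42) forces b42 = true.
But (NOT b42) is also a unit clause — contradiction.
That branch fails; take b21 = false instead.
Unit clause (b22) forces b22 = true.
Unit clause (NOT b32) forces b32 = false.
Unit clause (b31) forces b31 = true.
Unit clause (NOT b41) forces b41 = false.
Unit clause (b42) forces b42 = true.
But (NOT b42) is also a unit clause — contradiction.
Both values of b21 lead to a conflict.
Both values of b12 lead to a conflict.
That branch fails; take b11 = true instead.
Unit clause (NOT b21) forces b21 = false.
Unit clause (NOT b31) forces b31 = false.
Unit clause (NOT b41) forces b41 = false.
Suppose b22 = true.
Unit clause (NOT b12) forces b12 = false.
Unit clause (NOT b32) forces b32 = false.
Unit clause (b33) forces b33 = true.
Unit clause (NOT b42) forces b42 = false.
Unit clause (b43) forces b43 = true.
But (NOT b43) is also a unit clause — contradiction.
That branch fails; take b22 = false instead.
Unit clause (b23) forces b23 = true.
Unit clause (NOT b13) forces b13 = false.
Unit clause (NOT b33) forces b33 = false.
Unit clause (b32) forces b32 = true.
Unit clause (NOT b12) forces b12 = false.
Unit clause (NOT b42) forces b42 = false.
Unit clause (b43) forces b43 = true.
But (NOT b43) is also a unit clause — contradiction.
Both values of b22 lead to a conflict.
Both values of b11 lead to a conflict.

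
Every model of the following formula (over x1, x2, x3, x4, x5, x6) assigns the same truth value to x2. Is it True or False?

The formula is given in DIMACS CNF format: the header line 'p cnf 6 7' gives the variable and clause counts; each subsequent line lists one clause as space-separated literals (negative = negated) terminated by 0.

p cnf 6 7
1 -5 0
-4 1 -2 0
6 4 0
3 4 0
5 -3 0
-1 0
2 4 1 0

Suppose x2 = True.
(¬x1) alone gives x1 = False.
(¬x5) alone gives x5 = False.
(¬x4) alone gives x4 = False.
(x6) alone gives x6 = True.
(x3) alone gives x3 = True.
Now (¬x3) is unsatisfied and unit — conflict.
So every satisfying assignment has x2 = False.

False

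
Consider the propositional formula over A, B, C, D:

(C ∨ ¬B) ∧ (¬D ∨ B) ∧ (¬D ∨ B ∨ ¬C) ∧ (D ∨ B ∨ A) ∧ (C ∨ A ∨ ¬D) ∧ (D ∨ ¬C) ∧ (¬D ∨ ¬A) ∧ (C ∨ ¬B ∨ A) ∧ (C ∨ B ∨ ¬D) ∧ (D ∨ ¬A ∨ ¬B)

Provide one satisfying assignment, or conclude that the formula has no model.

Try C = False.
The clause (¬B) is unit, so B = False.
The clause (¬D) is unit, so D = False.
The clause (A) is unit, so A = True.
This assignment satisfies each clause.

A=True,  B=False,  C=False,  D=False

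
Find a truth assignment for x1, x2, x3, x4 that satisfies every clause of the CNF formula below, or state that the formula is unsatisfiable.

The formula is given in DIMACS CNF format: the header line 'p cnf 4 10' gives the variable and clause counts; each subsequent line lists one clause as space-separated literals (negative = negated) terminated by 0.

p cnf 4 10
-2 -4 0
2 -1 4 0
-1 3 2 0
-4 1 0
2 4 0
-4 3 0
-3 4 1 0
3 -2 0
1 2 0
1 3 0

x1=True; x2=False; x3=True; x4=True

Try x2 = False.
(x4) alone gives x4 = True.
(x1) alone gives x1 = True.
(x3) alone gives x3 = True.
All clauses are satisfied.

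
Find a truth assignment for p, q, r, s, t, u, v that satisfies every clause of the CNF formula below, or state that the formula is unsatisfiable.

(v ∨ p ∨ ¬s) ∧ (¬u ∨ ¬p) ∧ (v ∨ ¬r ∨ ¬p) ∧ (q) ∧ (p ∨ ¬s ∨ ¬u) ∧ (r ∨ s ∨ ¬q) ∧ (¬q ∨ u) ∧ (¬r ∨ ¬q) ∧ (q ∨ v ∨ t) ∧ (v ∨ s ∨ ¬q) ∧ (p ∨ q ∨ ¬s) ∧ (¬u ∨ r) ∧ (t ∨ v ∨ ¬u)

The clause (q) is unit, so q = True.
The clause (u) is unit, so u = True.
The clause (¬p) is unit, so p = False.
The clause (¬s) is unit, so s = False.
The clause (r) is unit, so r = True.
Now (¬r) is unsatisfied and unit — conflict.

UNSATISFIABLE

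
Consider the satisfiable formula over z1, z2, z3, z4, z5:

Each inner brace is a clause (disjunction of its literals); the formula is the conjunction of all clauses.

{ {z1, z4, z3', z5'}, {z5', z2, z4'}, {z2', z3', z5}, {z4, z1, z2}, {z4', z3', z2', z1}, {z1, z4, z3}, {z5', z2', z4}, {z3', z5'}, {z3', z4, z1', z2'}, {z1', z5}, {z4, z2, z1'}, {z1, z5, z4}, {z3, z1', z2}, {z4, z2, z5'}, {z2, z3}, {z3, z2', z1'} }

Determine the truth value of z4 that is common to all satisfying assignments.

True

Suppose z4 = 0.
Case z1 = 1:
Unit clause (z5) forces z5 = 1.
Unit clause (z2') forces z2 = 0.
But (z2) is also a unit clause — contradiction.
That branch fails; take z1 = 0 instead.
Unit clause (z2) forces z2 = 1.
Unit clause (z3) forces z3 = 1.
Unit clause (z5') forces z5 = 0.
But (z5) is also a unit clause — contradiction.
Neither z1 = 1 nor z1 = 0 works.
So every satisfying assignment has z4 = True.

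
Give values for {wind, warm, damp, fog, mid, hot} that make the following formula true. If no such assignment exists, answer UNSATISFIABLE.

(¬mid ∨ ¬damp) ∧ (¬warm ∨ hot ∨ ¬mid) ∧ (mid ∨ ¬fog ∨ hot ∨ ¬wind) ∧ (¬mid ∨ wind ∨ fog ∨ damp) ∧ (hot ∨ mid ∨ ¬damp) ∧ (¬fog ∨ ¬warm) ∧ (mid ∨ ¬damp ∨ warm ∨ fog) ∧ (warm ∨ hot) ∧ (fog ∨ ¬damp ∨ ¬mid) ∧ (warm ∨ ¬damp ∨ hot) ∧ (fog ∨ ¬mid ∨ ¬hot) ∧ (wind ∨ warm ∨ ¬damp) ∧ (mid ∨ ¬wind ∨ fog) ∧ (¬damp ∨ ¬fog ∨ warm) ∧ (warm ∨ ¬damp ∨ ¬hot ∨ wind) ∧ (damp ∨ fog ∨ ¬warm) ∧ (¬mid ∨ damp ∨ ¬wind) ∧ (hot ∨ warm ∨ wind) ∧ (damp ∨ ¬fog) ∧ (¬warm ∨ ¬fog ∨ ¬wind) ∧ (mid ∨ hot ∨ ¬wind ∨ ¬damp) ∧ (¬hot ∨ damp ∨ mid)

wind=False, warm=True, damp=True, fog=False, mid=False, hot=True

Case mid = False:
Case hot = True:
The clause (damp) is unit, so damp = True.
Case fog = False:
The clause (warm) is unit, so warm = True.
The clause (¬wind) is unit, so wind = False.
All clauses are satisfied.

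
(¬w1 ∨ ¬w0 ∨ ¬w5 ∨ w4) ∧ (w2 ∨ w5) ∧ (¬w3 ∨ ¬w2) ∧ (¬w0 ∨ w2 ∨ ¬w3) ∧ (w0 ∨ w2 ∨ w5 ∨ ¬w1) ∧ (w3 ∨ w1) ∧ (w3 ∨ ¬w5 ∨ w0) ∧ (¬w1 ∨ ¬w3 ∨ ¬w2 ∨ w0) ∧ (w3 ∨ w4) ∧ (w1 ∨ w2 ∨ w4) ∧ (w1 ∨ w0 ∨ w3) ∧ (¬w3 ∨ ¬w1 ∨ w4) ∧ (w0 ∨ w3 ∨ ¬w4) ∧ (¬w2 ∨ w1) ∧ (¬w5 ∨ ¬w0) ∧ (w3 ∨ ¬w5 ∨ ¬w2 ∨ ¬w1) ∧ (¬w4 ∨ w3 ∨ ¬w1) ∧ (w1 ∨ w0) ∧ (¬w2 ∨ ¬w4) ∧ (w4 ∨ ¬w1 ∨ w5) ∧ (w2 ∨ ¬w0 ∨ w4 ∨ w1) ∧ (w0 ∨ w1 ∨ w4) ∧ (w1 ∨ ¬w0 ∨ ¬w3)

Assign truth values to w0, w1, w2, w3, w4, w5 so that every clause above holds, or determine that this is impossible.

w0 ↦ False; w1 ↦ True; w2 ↦ False; w3 ↦ True; w4 ↦ True; w5 ↦ True

Try w2 = False.
Unit clause (w5) forces w5 = True.
Unit clause (¬w0) forces w0 = False.
Unit clause (w3) forces w3 = True.
Unit clause (w1) forces w1 = True.
Unit clause (w4) forces w4 = True.
All clauses are satisfied.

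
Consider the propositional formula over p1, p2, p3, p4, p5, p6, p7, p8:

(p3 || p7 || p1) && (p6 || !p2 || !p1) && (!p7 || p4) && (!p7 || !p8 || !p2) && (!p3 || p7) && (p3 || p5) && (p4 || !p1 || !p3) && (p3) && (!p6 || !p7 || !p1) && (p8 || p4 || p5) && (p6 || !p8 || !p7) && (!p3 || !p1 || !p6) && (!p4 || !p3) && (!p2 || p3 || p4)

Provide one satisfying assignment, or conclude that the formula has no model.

UNSATISFIABLE

The clause (p3) is unit, so p3 = true.
The clause (p7) is unit, so p7 = true.
The clause (p4) is unit, so p4 = true.
But (!p4) is also a unit clause — contradiction.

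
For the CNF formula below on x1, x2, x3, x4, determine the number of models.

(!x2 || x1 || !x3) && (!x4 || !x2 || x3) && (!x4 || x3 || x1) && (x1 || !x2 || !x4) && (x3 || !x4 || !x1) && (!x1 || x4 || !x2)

There are 2^4 = 16 truth assignments over (x1, x2, x3, x4).
Split on x4. With x4 = true, the clauses containing x4 are satisfied and !x4 drops from the rest; 3 of the 2^3 = 8 assignments to the other variables satisfy what remains.
With x4 = false, by the same count on the reduced clause set, 5 assignments work.
(One model: x1=F, x2=F, x3=F, x4=F.)
Total: 3 + 5 = 8.

8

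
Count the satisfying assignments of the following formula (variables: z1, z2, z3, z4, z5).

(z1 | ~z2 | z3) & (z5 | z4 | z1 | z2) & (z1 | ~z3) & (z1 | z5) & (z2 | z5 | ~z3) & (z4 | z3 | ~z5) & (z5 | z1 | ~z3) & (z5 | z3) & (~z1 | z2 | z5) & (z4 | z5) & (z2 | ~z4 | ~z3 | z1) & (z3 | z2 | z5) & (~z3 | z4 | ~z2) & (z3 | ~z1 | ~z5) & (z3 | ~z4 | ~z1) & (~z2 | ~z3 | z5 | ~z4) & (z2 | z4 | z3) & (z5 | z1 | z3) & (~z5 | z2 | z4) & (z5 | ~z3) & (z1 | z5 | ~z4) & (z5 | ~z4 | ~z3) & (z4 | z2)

There are 2^5 = 32 truth assignments over (z1, z2, z3, z4, z5).
Split on z5. With z5 = 1, the clauses containing z5 are satisfied and ~z5 drops from the rest; 3 of the 2^4 = 16 assignments to the other variables satisfy what remains.
With z5 = 0, by the same count on the reduced clause set, 0 assignments work.
(One model: z1=F, z2=F, z3=F, z4=T, z5=T.)
Total: 3 + 0 = 3.

3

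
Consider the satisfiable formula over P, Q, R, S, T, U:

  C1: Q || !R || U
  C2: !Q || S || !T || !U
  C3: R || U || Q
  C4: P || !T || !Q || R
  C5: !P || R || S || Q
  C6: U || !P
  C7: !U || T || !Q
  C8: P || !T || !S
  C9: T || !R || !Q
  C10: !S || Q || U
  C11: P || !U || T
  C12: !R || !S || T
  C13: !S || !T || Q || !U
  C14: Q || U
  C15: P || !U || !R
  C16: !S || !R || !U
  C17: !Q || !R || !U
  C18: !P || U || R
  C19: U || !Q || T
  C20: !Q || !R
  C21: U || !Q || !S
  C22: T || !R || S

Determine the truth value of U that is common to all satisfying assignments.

Suppose U = false.
(!P) alone gives P = false.
(Q) alone gives Q = true.
(T) alone gives T = true.
(R) alone gives R = true.
That conflicts with the unit clause (!R).
So every satisfying assignment has U = True.

True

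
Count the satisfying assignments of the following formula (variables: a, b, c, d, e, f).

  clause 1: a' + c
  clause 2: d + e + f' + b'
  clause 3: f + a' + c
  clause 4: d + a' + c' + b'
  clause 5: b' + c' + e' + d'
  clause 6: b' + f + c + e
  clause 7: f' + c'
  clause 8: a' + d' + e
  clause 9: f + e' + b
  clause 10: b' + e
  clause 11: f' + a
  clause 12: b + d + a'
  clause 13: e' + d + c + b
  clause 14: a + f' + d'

7

There are 2^6 = 64 truth assignments over (a, b, c, d, e, f).
Split on d. With d = 1, the clauses containing d are satisfied and d' drops from the rest; 3 of the 2^5 = 32 assignments to the other variables satisfy what remains.
With d = 0, by the same count on the reduced clause set, 4 assignments work.
Total: 3 + 4 = 7.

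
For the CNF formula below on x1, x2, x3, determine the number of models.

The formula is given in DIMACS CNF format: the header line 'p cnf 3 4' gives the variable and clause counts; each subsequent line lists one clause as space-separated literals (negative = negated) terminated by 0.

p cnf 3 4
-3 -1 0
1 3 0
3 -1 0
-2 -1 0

2

There are 2^3 = 8 truth assignments over (x1, x2, x3).
Check each against the 4 clauses (columns in the order x1, x2, x3):
  F F F  ✗ fails (x1 ∨ x3)
  F F T  ✓ satisfies all
  F T F  ✗ fails (x1 ∨ x3)
  F T T  ✓ satisfies all
  T F F  ✗ fails (x3 ∨ ¬x1)
  T F T  ✗ fails (¬x3 ∨ ¬x1)
  T T F  ✗ fails (x3 ∨ ¬x1)
  T T T  ✗ fails (¬x3 ∨ ¬x1)
2 of the 8 rows are models.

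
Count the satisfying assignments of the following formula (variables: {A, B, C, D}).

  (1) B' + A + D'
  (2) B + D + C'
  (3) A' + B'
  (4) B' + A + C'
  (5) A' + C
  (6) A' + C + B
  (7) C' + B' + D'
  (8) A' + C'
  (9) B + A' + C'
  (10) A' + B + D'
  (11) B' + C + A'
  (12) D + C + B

3

There are 2^4 = 16 truth assignments over (A, B, C, D).
Check each against the 12 clauses (columns in the order A, B, C, D):
  F F F F  ✗ fails (D + C + B)
  F F F T  ✓ satisfies all
  F F T F  ✗ fails (B + D + C')
  F F T T  ✓ satisfies all
  F T F F  ✓ satisfies all
  F T F T  ✗ fails (B' + A + D')
  F T T F  ✗ fails (B' + A + C')
  F T T T  ✗ fails (B' + A + D')
  T F F F  ✗ fails (A' + C)
  T F F T  ✗ fails (A' + C)
  T F T F  ✗ fails (B + D + C')
  T F T T  ✗ fails (A' + C')
  T T F F  ✗ fails (A' + B')
  T T F T  ✗ fails (A' + B')
  T T T F  ✗ fails (A' + B')
  T T T T  ✗ fails (A' + B')
3 of the 16 rows are models.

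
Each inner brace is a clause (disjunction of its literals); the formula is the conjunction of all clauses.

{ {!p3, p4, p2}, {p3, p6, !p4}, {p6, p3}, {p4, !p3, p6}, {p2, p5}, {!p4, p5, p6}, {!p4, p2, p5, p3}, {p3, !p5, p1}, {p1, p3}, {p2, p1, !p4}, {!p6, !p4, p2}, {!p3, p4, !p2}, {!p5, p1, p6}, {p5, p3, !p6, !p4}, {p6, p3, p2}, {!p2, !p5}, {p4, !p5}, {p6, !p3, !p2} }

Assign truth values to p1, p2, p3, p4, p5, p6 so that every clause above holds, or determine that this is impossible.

p1: true, p2: true, p3: false, p4: false, p5: false, p6: true

Try p6 = true.
Try p2 = true.
Unit clause (!p5) forces p5 = false.
Try p1 = true.
Try p3 = false.
Unit clause (!p4) forces p4 = false.
Every clause now holds.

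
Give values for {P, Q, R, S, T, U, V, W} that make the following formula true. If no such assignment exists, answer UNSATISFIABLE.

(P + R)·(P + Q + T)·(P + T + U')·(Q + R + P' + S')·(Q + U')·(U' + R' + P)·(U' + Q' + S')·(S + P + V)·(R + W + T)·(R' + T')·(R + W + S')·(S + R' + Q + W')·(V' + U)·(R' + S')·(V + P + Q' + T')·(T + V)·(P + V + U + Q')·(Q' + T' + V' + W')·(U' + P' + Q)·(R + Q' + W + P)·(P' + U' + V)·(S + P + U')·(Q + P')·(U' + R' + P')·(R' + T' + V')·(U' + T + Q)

Try P = 1.
Unit clause (Q) forces Q = 1.
Try U = 1.
Unit clause (S') forces S = 0.
Unit clause (V) forces V = 1.
Unit clause (R') forces R = 0.
Try W = 0.
Unit clause (T) forces T = 1.
This assignment satisfies each clause.

P=1,  Q=1,  R=0,  S=0,  T=1,  U=1,  V=1,  W=0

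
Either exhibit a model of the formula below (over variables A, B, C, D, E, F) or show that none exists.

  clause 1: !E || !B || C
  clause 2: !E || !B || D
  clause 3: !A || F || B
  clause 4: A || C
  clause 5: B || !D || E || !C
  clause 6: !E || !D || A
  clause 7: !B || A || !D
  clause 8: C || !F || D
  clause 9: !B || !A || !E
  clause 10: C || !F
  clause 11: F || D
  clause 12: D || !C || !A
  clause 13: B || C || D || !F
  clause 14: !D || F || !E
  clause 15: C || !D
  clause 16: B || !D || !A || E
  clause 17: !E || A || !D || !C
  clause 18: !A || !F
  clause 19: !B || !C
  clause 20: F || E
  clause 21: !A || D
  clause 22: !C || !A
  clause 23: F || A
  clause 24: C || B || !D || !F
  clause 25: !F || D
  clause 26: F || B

Branch on A: set A = true.
Unit clause (!F) forces F = false.
Unit clause (B) forces B = true.
Unit clause (!E) forces E = false.
That conflicts with the unit clause (E).
So A must be the other value — set A = false.
Unit clause (C) forces C = true.
Unit clause (!B) forces B = false.
Unit clause (F) forces F = true.
Unit clause (D) forces D = true.
Unit clause (E) forces E = true.
That conflicts with the unit clause (!E).
Neither A = true nor A = false works.

UNSATISFIABLE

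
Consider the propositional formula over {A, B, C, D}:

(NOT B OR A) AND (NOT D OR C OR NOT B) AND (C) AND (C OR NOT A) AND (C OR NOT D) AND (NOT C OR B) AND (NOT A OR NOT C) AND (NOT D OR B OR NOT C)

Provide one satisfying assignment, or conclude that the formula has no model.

Unit clause (C) forces C = true.
Unit clause (B) forces B = true.
Unit clause (A) forces A = true.
That conflicts with the unit clause (NOT A).

UNSATISFIABLE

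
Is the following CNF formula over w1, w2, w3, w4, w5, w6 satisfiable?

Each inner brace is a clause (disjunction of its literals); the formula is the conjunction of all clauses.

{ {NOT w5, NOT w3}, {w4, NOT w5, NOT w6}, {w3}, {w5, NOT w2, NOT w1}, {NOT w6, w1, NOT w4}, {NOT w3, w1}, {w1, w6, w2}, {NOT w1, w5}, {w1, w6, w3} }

No, unsatisfiable

The clause (w3) is unit, so w3 = true.
The clause (NOT w5) is unit, so w5 = false.
The clause (w1) is unit, so w1 = true.
Now (NOT w1) is unsatisfied and unit — conflict.
No assignment satisfies every clause.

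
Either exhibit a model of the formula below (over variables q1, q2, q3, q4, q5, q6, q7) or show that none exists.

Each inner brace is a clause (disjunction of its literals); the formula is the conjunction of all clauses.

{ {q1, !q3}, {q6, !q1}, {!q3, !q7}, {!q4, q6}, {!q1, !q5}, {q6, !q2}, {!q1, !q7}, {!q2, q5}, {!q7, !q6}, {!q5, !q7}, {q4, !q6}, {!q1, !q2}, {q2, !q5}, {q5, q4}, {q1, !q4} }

Case q1 = true:
From the singleton clause (q6), q6 = true.
From the singleton clause (!q5), q5 = false.
From the singleton clause (!q7), q7 = false.
From the singleton clause (!q2), q2 = false.
From the singleton clause (q4), q4 = true.
All clauses hold; q3 can take either value.

q1: true, q2: false, q3: true, q4: true, q5: false, q6: true, q7: false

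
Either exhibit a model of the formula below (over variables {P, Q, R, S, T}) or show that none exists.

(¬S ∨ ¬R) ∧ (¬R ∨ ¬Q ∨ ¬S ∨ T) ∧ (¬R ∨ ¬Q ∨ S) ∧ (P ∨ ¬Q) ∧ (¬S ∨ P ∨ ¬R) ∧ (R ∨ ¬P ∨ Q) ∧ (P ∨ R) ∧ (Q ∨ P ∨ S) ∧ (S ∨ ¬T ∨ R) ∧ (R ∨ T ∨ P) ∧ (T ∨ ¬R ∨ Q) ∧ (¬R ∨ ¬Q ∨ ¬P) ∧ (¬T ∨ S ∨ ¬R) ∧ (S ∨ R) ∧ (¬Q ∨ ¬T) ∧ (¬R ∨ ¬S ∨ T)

P: True,  Q: True,  R: False,  S: True,  T: False

Branch on S: set S = True.
The clause (¬R) is unit, so R = False.
The clause (P) is unit, so P = True.
The clause (Q) is unit, so Q = True.
The clause (¬T) is unit, so T = False.
This assignment satisfies each clause.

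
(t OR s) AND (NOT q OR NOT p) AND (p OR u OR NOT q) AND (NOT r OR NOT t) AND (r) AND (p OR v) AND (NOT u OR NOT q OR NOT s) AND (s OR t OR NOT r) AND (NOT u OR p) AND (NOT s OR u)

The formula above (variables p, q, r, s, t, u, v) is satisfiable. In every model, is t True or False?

Suppose t = true.
The clause (NOT r) is unit, so r = false.
Now (r) is unsatisfied and unit — conflict.
So every satisfying assignment has t = False.

False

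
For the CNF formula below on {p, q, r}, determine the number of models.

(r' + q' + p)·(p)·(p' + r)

2

There are 2^3 = 8 truth assignments over (p, q, r).
Split on p. With p = 1, the clauses containing p are satisfied and p' drops from the rest; 2 of the 2^2 = 4 assignments to the other variables satisfy what remains.
With p = 0, by the same count on the reduced clause set, 0 assignments work.
(One model: p=T, q=F, r=T.)
Total: 2 + 0 = 2.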